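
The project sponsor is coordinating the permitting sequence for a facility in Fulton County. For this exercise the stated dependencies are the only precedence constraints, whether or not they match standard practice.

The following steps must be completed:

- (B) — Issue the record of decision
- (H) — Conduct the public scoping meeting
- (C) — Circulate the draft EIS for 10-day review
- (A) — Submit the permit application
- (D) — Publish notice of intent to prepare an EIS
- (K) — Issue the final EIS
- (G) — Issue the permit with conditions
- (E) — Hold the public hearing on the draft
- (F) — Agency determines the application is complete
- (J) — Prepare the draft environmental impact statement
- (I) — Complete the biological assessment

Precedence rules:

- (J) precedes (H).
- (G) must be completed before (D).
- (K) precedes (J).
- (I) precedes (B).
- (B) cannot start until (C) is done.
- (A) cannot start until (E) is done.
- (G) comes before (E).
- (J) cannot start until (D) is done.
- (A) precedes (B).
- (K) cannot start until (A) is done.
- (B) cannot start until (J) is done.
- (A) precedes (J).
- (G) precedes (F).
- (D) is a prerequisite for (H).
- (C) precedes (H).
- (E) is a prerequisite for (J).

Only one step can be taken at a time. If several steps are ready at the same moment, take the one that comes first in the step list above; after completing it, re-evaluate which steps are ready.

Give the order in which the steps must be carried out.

(C), (G) and (I) have no prerequisites; (C) is listed earlier, so (C) is first.
(G) and (I) are both available; (G) is listed earlier → (G).
(D), (E), (F) and (I) are all available; (D) is listed earlier → (D).
Ready: (E), (F) and (I). (E) is listed earlier → (E).
(A) now also ready, so the ready set is {(A), (F), (I)}; (A) is listed earlier → (A).
(K) now also ready, so the ready set is {(K), (F), (I)}; (K) is listed earlier → (K).
Ready: (F), (J) and (I). (F) is listed earlier → (F).
Ready: (J) and (I). (J) is listed earlier → (J).
Now (H) and (I) have their prerequisites met. (H) is listed earlier, so (H) next.
That leaves (I) as the only ready step → (I).
(B) is the only step now ready → (B).

(C), (G), (D), (E), (A), (K), (F), (J), (H), (I), (B)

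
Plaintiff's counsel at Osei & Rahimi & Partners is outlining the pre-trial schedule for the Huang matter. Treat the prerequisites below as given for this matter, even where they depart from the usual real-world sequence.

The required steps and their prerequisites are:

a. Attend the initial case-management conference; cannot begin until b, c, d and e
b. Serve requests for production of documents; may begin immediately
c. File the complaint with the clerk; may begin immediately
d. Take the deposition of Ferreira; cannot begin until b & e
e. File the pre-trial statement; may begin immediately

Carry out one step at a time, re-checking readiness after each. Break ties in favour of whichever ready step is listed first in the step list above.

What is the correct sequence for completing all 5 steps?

b, c, e, d, a

b, c and e have no prerequisites; b is listed earlier, so b is first.
Ready: c and e. c is listed earlier → c.
Next only e has its prerequisites met → e.
d needed b and e, now all done → d.
a needed b, c, d and e, now all done → a.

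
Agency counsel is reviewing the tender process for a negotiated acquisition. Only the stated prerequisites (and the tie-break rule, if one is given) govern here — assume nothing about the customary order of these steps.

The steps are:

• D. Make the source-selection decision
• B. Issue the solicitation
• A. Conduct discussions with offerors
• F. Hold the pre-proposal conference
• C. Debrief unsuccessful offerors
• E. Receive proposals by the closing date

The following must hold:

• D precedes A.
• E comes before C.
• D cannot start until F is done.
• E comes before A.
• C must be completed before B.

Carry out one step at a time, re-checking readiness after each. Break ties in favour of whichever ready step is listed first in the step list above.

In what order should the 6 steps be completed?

F, D, E, A, C, B

Nothing is required for F and E. F is listed earlier → F first.
D now also ready, so the ready set is {D, E}; D is listed earlier → D.
Next only E has its prerequisites met → E.
Now A and C have their prerequisites met. A is listed earlier, so A next.
That leaves C as the only ready step → C.
B is the only step now ready → B.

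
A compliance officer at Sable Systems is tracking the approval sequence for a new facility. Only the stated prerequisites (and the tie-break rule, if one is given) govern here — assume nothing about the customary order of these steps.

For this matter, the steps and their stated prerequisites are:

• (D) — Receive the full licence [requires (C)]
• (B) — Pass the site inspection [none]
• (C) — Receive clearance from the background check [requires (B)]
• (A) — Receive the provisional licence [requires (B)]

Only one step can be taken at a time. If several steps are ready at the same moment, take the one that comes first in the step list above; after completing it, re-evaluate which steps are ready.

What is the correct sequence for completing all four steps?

(B) (C) (D) (A)

Only (B) has no prerequisites, so it is first.
(C) and (A) are both available; (C) is listed earlier → (C).
(D) now also ready, so the ready set is {(D), (A)}; (D) is listed earlier → (D).
(A) needed (B), now all done → (A).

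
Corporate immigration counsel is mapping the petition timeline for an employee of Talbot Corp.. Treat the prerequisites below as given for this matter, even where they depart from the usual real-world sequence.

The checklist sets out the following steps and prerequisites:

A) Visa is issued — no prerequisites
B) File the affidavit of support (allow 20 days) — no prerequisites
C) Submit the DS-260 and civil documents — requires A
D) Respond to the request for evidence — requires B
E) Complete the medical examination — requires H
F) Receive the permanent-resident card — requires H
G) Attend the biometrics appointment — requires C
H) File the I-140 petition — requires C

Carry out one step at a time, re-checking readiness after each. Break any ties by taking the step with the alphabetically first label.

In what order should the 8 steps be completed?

A and B have no prerequisites; A has the earlier label, so A is first.
C now also ready, so the ready set is {B, C}; B has the earlier label → B.
Ready: C and D. C has the earlier label → C.
Now D, G and H have their prerequisites met. D has the earlier label, so D next.
Ready: G and H. G has the earlier label → G.
H needed C, now all done → H.
E and F are both available; E has the earlier label → E.
F is the only step now ready → F.

A → B → C → D → G → H → E → F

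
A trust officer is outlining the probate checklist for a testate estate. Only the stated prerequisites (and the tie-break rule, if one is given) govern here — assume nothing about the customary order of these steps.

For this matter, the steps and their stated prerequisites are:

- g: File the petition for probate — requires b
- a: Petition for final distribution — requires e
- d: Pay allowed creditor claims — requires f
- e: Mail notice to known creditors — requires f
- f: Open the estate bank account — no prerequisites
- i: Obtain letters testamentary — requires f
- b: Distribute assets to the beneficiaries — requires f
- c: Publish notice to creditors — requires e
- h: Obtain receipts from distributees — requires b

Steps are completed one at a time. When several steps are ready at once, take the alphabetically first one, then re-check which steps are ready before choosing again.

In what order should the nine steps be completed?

f is the only step with nothing outstanding, so it goes first.
Now b, d, e and i have their prerequisites met. b has the earlier label, so b next.
g and h now also ready, so the ready set is {d, e, g, h, i}; d has the earlier label → d.
e, g, h and i are all available; e has the earlier label → e.
Ready: a, c, g, h and i. a has the earlier label → a.
Ready: c, g, h and i. c has the earlier label → c.
Ready: g, h and i. g has the earlier label → g.
Ready: h and i. h has the earlier label → h.
That leaves i as the only ready step → i.

f, b, d, e, a, c, g, h, i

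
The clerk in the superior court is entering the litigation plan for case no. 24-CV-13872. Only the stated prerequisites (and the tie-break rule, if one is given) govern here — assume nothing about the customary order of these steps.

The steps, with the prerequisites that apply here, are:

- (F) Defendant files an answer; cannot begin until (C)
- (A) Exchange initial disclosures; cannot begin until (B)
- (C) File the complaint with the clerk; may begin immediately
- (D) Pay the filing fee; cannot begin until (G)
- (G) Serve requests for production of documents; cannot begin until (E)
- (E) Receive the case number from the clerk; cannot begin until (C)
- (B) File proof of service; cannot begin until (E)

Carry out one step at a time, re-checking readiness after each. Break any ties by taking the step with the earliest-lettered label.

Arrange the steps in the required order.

(C) (E) (B) (A) (F) (G) (D)

(C) is the only step with nothing outstanding, so it goes first.
(E) and (F) are both available; (E) has the earlier label → (E).
(B) and (G) now also ready, so the ready set is {(B), (F), (G)}; (B) has the earlier label → (B).
Ready: (A), (F) and (G). (A) has the earlier label → (A).
Now (F) and (G) have their prerequisites met. (F) has the earlier label, so (F) next.
(G) needed (E), now all done → (G).
Next only (D) has its prerequisites met → (D).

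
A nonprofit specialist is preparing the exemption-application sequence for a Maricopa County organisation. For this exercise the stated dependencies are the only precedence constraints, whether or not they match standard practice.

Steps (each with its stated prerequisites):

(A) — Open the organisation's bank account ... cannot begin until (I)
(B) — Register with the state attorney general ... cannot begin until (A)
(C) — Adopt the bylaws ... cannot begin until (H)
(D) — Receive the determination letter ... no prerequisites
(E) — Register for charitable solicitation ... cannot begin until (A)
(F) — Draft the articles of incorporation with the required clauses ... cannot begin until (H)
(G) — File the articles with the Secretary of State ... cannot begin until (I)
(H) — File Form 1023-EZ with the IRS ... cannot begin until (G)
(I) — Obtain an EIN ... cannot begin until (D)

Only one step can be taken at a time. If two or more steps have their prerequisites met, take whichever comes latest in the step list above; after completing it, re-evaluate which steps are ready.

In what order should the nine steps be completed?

(D), (I), (G), (H), (F), (C), (A), (E), (B)

(D) is the only step with nothing outstanding, so it goes first.
(I) is the only step now ready → (I).
Now (G) and (A) have their prerequisites met. (G) is listed later, so (G) next.
(H) now also ready, so the ready set is {(H), (A)}; (H) is listed later → (H).
(F), (C) and (A) are all available; (F) is listed later → (F).
Ready: (C) and (A). (C) is listed later → (C).
That leaves (A) as the only ready step → (A).
Now (E) and (B) have their prerequisites met. (E) is listed later, so (E) next.
That leaves (B) as the only ready step → (B).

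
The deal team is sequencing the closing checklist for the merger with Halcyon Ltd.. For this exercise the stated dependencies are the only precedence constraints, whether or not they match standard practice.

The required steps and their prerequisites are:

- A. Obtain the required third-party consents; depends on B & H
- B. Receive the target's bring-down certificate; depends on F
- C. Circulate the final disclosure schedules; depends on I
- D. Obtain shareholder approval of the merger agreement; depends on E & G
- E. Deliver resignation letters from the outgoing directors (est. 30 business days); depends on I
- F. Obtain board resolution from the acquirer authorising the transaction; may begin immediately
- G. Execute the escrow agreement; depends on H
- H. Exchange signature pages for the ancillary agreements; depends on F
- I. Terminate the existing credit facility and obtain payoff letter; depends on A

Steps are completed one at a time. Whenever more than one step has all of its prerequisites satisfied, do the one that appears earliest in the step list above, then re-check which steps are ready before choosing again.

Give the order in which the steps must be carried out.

F, B, H, A, G, I, C, E, D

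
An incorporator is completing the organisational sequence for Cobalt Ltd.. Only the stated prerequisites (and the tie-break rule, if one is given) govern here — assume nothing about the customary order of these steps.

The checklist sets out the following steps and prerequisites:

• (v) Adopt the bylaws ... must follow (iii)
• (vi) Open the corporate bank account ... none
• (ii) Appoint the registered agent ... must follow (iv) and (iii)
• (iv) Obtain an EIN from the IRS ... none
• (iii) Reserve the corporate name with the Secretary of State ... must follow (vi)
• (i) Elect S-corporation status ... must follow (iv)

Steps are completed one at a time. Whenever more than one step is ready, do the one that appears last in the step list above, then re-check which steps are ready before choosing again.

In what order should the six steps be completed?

Nothing is required for (iv) and (vi). (iv) is listed later → (iv) first.
Ready: (i) and (vi). (i) is listed later → (i).
(vi) is the only step now ready → (vi).
(iii) is the only step now ready → (iii).
Ready: (ii) and (v). (ii) is listed later → (ii).
(v) is the only step now ready → (v).

(iv), (i), (vi), (iii), (ii), (v)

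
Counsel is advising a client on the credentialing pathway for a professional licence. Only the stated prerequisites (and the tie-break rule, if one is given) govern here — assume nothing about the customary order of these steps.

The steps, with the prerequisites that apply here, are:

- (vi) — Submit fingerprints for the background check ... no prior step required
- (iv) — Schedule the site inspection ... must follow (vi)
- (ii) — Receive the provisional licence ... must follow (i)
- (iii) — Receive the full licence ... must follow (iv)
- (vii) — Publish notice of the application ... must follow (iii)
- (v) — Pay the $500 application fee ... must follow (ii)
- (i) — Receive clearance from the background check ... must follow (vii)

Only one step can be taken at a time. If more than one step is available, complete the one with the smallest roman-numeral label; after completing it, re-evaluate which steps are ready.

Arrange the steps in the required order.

(vi) → (iv) → (iii) → (vii) → (i) → (ii) → (v)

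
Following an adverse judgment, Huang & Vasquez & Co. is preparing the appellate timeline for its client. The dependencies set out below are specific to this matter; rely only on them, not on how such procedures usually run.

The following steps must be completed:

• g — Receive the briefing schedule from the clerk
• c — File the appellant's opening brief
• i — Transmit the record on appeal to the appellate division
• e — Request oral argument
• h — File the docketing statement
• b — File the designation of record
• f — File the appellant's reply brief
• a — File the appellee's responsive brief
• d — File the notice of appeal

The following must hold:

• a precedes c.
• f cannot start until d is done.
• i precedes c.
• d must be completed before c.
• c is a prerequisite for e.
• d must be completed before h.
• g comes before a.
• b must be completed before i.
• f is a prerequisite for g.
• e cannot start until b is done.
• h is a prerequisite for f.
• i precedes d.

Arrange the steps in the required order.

b, i, d, h, f, g, a, c, e

b has no prerequisites → b first.
i needed b, now all done → i.
That leaves d as the only ready step → d.
Next only h has its prerequisites met → h.
f needed h and d, now all done → f.
Next only g has its prerequisites met → g.
That leaves a as the only ready step → a.
c needed i, a and d, now all done → c.
Next only e has its prerequisites met → e.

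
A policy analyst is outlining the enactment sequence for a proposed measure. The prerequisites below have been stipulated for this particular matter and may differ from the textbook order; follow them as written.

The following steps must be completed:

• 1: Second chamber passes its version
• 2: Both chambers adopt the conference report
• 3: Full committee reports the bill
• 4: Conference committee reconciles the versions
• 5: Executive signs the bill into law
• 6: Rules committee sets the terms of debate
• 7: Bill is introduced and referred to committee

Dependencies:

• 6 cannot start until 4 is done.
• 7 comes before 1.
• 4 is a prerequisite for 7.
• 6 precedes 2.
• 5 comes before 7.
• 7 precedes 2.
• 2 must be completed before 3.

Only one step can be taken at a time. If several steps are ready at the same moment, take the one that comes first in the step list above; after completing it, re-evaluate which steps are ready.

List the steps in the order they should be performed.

Nothing is required for 4 and 5. 4 is listed earlier → 4 first.
6 now also ready, so the ready set is {5, 6}; 5 is listed earlier → 5.
Now 6 and 7 have their prerequisites met. 6 is listed earlier, so 6 next.
Next only 7 has its prerequisites met → 7.
Ready: 1 and 2. 1 is listed earlier → 1.
Next only 2 has its prerequisites met → 2.
3 needed 2, now all done → 3.

4, 5, 6, 7, 1, 2, 3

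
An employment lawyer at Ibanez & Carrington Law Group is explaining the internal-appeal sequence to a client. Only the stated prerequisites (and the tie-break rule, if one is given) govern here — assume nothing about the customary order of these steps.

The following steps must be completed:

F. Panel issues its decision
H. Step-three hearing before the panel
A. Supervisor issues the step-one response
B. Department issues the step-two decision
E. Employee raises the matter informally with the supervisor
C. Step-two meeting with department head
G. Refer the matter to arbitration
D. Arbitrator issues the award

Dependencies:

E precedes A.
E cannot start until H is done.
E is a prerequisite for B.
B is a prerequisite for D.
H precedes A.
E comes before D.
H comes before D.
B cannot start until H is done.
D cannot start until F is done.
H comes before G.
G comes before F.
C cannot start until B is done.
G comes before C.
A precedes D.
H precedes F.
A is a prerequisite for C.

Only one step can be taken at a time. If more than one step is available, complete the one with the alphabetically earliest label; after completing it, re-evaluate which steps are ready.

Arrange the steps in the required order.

H, E, A, B, G, C, F, D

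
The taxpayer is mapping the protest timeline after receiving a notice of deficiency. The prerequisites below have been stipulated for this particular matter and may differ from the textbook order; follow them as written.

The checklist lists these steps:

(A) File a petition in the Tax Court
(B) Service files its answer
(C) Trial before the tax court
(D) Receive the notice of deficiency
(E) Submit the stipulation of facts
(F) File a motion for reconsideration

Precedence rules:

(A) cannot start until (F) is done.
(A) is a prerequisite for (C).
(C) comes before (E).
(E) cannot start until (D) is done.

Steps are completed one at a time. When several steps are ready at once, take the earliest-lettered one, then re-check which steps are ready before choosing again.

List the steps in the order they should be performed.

(B), (D), (F), (A), (C), (E)

(B), (D) and (F) have no prerequisites; (B) has the earlier label, so (B) is first.
Now (D) and (F) have their prerequisites met. (D) has the earlier label, so (D) next.
Next only (F) has its prerequisites met → (F).
Next only (A) has its prerequisites met → (A).
(C) needed (A), now all done → (C).
That leaves (E) as the only ready step → (E).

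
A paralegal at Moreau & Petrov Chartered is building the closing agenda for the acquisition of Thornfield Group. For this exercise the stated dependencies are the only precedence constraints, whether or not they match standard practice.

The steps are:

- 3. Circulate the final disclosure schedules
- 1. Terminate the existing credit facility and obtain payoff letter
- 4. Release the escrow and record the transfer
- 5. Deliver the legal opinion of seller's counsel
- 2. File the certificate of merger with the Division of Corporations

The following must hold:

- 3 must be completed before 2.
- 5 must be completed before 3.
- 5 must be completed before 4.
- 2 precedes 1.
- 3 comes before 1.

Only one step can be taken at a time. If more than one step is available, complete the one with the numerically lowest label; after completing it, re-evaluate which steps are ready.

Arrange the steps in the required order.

5 → 3 → 2 → 1 → 4

5 has no prerequisites → 5 first.
Now 3 and 4 have their prerequisites met. 3 has the earlier label, so 3 next.
Now 2 and 4 have their prerequisites met. 2 has the earlier label, so 2 next.
Now 1 and 4 have their prerequisites met. 1 has the earlier label, so 1 next.
4 needed 5, now all done → 4.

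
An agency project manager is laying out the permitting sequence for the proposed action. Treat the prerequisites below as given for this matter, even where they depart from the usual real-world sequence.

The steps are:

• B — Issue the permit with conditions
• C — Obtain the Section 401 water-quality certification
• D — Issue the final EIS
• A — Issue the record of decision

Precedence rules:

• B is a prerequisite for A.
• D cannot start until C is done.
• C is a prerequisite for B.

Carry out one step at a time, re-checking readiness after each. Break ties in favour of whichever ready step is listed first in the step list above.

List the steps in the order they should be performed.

C is the only step with nothing outstanding, so it goes first.
B and D are both available; B is listed earlier → B.
A now also ready, so the ready set is {D, A}; D is listed earlier → D.
A needed B, now all done → A.

C, B, D, A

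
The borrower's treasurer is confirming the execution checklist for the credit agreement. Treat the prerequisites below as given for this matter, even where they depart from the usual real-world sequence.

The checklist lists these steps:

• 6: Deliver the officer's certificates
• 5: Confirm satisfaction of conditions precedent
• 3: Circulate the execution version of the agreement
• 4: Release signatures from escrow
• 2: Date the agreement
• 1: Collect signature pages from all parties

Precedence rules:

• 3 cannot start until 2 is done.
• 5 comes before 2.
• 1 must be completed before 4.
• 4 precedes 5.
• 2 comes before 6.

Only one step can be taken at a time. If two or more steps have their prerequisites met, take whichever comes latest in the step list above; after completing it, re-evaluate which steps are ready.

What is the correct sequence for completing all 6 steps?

1 → 4 → 5 → 2 → 3 → 6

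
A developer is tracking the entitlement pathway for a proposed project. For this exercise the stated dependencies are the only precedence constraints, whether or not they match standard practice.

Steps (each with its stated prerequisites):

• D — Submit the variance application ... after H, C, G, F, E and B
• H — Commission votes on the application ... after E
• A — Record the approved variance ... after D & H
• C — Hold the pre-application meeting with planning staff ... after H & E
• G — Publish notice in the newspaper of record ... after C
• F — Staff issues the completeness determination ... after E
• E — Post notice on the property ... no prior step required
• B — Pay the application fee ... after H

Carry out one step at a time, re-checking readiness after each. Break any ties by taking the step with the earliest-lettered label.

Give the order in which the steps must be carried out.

E F H B C G D A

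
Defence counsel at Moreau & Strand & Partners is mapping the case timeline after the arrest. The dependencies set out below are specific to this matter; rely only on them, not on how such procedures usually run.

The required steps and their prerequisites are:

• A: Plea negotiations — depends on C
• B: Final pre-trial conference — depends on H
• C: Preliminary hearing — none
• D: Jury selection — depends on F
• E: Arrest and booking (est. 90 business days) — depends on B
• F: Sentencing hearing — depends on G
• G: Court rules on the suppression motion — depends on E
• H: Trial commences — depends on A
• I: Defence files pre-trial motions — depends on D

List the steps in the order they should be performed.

Only C has no prerequisites, so it is first.
That leaves A as the only ready step → A.
That leaves H as the only ready step → H.
B needed H, now all done → B.
E is the only step now ready → E.
That leaves G as the only ready step → G.
Next only F has its prerequisites met → F.
Next only D has its prerequisites met → D.
That leaves I as the only ready step → I.

C, A, H, B, E, G, F, D, I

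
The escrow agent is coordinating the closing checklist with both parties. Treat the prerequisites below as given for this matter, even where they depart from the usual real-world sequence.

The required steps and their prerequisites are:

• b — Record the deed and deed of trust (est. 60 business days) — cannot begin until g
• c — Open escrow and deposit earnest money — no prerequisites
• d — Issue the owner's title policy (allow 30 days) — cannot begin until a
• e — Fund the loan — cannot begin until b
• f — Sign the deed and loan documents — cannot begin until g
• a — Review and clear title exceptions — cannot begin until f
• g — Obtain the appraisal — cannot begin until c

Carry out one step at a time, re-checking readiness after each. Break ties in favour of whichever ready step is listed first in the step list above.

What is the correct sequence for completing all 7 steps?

Only c has no prerequisites, so it is first.
That leaves g as the only ready step → g.
b and f are both available; b is listed earlier → b.
e now also ready, so the ready set is {e, f}; e is listed earlier → e.
f needed g, now all done → f.
That leaves a as the only ready step → a.
d needed a, now all done → d.

c g b e f a d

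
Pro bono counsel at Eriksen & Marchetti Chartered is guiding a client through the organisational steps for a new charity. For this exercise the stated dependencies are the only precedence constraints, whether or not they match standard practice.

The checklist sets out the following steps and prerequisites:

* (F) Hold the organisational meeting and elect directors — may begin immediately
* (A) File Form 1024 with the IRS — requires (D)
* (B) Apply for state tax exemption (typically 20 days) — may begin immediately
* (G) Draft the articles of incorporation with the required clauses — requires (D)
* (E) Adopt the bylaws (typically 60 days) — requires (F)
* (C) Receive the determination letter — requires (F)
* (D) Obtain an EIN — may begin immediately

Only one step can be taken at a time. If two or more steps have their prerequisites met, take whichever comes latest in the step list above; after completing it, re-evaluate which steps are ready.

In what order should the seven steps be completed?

Nothing is required for (D), (B) and (F). (D) is listed later → (D) first.
(G) and (A) now also ready, so the ready set is {(G), (B), (A), (F)}; (G) is listed later → (G).
Ready: (B), (A) and (F). (B) is listed later → (B).
(A) and (F) are both available; (A) is listed later → (A).
That leaves (F) as the only ready step → (F).
Ready: (C) and (E). (C) is listed later → (C).
(E) needed (F), now all done → (E).

(D) → (G) → (B) → (A) → (F) → (C) → (E)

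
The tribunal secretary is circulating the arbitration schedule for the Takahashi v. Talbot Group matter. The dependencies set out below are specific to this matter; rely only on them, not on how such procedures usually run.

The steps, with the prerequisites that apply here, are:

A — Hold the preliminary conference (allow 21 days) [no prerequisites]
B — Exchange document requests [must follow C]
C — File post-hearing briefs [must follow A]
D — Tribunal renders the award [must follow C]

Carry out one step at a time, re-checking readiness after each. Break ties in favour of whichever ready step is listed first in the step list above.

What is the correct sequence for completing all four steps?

A C B D

A is the only step with nothing outstanding, so it goes first.
C needed A, now all done → C.
Ready: B and D. B is listed earlier → B.
D is the only step now ready → D.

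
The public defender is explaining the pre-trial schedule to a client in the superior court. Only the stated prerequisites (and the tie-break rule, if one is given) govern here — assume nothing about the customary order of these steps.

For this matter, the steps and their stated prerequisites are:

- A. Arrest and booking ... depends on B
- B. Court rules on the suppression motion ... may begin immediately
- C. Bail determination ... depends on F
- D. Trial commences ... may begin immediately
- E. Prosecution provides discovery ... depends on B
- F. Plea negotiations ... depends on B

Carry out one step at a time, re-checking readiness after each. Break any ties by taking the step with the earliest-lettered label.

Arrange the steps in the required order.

B, A, D, E, F, C

Nothing is required for B and D. B has the earlier label → B first.
Now A, D, E and F have their prerequisites met. A has the earlier label, so A next.
D, E and F are all available; D has the earlier label → D.
E and F are both available; E has the earlier label → E.
That leaves F as the only ready step → F.
Next only C has its prerequisites met → C.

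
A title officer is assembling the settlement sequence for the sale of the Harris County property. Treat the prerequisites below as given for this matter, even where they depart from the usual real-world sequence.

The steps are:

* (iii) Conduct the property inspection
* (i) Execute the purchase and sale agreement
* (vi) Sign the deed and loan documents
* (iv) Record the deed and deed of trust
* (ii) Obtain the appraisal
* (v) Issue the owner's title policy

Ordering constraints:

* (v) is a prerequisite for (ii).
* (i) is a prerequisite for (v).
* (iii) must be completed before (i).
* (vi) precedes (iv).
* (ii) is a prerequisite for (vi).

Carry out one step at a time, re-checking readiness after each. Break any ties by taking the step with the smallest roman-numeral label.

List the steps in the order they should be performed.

Only (iii) has no prerequisites, so it is first.
(i) is the only step now ready → (i).
(v) needed (i), now all done → (v).
Next only (ii) has its prerequisites met → (ii).
(vi) is the only step now ready → (vi).
(iv) is the only step now ready → (iv).

(iii) → (i) → (v) → (ii) → (vi) → (iv)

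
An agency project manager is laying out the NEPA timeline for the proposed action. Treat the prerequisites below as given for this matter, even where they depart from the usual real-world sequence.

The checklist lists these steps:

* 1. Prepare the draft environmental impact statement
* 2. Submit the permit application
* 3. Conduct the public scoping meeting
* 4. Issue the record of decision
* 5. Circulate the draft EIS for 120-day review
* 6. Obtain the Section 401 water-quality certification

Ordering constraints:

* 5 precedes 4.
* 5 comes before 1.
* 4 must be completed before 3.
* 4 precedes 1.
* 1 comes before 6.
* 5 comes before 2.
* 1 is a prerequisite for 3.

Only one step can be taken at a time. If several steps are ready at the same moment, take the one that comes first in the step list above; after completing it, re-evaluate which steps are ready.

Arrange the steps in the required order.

5, 2, 4, 1, 3, 6

5 is the only step with nothing outstanding, so it goes first.
2 and 4 are both available; 2 is listed earlier → 2.
4 needed 5, now all done → 4.
That leaves 1 as the only ready step → 1.
3 and 6 are both available; 3 is listed earlier → 3.
6 needed 1, now all done → 6.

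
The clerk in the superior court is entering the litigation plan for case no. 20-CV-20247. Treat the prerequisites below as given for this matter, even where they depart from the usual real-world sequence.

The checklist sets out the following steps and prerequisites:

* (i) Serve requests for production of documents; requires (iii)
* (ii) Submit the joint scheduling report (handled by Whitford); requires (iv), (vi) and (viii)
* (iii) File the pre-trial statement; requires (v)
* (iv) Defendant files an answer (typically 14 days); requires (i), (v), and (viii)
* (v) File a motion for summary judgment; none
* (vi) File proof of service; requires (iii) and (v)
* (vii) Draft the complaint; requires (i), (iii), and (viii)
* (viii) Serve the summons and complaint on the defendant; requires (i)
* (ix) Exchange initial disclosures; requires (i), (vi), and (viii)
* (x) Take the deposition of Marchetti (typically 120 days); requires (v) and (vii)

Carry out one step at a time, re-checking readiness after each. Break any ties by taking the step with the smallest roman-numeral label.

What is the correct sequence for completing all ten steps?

(v), (iii), (i), (vi), (viii), (iv), (ii), (vii), (ix), (x)

(v) is the only step with nothing outstanding, so it goes first.
(iii) needed (v), now all done → (iii).
(i) and (vi) are both available; (i) has the earlier label → (i).
Ready: (vi) and (viii). (vi) has the earlier label → (vi).
(viii) needed (i), now all done → (viii).
(iv), (vii) and (ix) are all available; (iv) has the earlier label → (iv).
Now (ii), (vii) and (ix) have their prerequisites met. (ii) has the earlier label, so (ii) next.
(vii) and (ix) are both available; (vii) has the earlier label → (vii).
(x) now also ready, so the ready set is {(ix), (x)}; (ix) has the earlier label → (ix).
(x) needed (v) and (vii), now all done → (x).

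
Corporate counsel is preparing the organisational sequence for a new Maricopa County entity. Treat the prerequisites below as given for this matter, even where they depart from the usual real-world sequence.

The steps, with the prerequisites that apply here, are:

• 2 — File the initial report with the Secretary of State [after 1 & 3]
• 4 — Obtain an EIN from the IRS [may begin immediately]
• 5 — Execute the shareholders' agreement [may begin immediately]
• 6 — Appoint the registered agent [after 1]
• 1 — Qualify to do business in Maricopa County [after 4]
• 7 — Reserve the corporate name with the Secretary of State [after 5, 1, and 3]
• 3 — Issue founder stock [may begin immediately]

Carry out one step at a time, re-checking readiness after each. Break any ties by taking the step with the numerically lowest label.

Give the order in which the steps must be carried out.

3, 4 and 5 have no prerequisites; 3 has the earlier label, so 3 is first.
Now 4 and 5 have their prerequisites met. 4 has the earlier label, so 4 next.
1 and 5 are both available; 1 has the earlier label → 1.
2 and 6 now also ready, so the ready set is {2, 5, 6}; 2 has the earlier label → 2.
Ready: 5 and 6. 5 has the earlier label → 5.
Now 6 and 7 have their prerequisites met. 6 has the earlier label, so 6 next.
That leaves 7 as the only ready step → 7.

3, 4, 1, 2, 5, 6, 7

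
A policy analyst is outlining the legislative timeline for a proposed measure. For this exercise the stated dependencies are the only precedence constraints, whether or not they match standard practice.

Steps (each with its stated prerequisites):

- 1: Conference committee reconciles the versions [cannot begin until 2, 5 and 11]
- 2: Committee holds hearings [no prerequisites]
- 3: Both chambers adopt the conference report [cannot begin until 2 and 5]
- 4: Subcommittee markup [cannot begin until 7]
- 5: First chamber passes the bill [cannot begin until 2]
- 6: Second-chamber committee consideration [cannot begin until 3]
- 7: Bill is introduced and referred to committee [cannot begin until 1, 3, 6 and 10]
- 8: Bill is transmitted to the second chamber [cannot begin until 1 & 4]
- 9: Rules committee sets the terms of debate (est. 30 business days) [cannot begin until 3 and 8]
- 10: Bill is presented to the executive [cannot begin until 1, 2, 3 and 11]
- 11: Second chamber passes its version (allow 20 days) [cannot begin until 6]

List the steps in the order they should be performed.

2 → 5 → 3 → 6 → 11 → 1 → 10 → 7 → 4 → 8 → 9

2 is the only step with nothing outstanding, so it goes first.
5 needed 2, now all done → 5.
That leaves 3 as the only ready step → 3.
6 needed 3, now all done → 6.
Next only 11 has its prerequisites met → 11.
Next only 1 has its prerequisites met → 1.
10 needed 1, 2, 3 and 11, now all done → 10.
7 needed 1, 3, 6 and 10, now all done → 7.
4 needed 7, now all done → 4.
8 needed 1 and 4, now all done → 8.
Next only 9 has its prerequisites met → 9.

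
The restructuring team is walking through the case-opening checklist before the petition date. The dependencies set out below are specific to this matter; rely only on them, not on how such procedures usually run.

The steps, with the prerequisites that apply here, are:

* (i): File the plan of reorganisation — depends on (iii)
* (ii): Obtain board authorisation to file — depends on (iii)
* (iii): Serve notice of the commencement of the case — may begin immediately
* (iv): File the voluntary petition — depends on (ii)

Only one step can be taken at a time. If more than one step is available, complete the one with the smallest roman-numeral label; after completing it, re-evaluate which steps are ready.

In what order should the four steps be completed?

(iii), (i), (ii), (iv)

(iii) is the only step with nothing outstanding, so it goes first.
Now (i) and (ii) have their prerequisites met. (i) has the earlier label, so (i) next.
(ii) needed (iii), now all done → (ii).
(iv) is the only step now ready → (iv).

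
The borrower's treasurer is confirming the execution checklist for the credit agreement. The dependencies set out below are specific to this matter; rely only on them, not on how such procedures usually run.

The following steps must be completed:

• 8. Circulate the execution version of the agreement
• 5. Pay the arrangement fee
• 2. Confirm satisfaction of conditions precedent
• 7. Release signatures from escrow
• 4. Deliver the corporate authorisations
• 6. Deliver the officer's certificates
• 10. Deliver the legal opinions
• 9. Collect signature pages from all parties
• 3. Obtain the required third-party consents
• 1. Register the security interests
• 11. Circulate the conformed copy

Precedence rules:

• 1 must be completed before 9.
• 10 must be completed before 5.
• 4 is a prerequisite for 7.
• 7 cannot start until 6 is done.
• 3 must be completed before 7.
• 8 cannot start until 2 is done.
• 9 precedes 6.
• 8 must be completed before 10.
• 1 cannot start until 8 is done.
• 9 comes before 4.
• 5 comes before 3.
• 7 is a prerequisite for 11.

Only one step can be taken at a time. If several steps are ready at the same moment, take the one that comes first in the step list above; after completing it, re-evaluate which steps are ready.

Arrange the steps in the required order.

2, 8, 10, 5, 3, 1, 9, 4, 6, 7, 11

Only 2 has no prerequisites, so it is first.
8 needed 2, now all done → 8.
Now 10 and 1 have their prerequisites met. 10 is listed earlier, so 10 next.
Ready: 5 and 1. 5 is listed earlier → 5.
Ready: 3 and 1. 3 is listed earlier → 3.
1 needed 8, now all done → 1.
9 needed 1, now all done → 9.
Ready: 4 and 6. 4 is listed earlier → 4.
6 needed 9, now all done → 6.
That leaves 7 as the only ready step → 7.
11 needed 7, now all done → 11.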